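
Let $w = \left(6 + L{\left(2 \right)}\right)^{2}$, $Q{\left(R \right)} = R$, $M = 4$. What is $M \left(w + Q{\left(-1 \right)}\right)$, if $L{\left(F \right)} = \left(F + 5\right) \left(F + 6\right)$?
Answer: $15372$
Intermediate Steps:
$L{\left(F \right)} = \left(5 + F\right) \left(6 + F\right)$
$w = 3844$ ($w = \left(6 + \left(30 + 2^{2} + 11 \cdot 2\right)\right)^{2} = \left(6 + \left(30 + 4 + 22\right)\right)^{2} = \left(6 + 56\right)^{2} = 62^{2} = 3844$)
$M \left(w + Q{\left(-1 \right)}\right) = 4 \left(3844 - 1\right) = 4 \cdot 3843 = 15372$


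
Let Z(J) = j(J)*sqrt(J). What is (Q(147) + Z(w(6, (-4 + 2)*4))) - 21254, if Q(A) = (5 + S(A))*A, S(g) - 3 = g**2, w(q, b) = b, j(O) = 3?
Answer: 3156445 + 6*I*sqrt(2) ≈ 3.1564e+6 + 8.4853*I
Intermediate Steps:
S(g) = 3 + g**2
Z(J) = 3*sqrt(J)
Q(A) = A*(8 + A**2) (Q(A) = (5 + (3 + A**2))*A = (8 + A**2)*A = A*(8 + A**2))
(Q(147) + Z(w(6, (-4 + 2)*4))) - 21254 = (147*(8 + 147**2) + 3*sqrt((-4 + 2)*4)) - 21254 = (147*(8 + 21609) + 3*sqrt(-2*4)) - 21254 = (147*21617 + 3*sqrt(-8)) - 21254 = (3177699 + 3*(2*I*sqrt(2))) - 21254 = (3177699 + 6*I*sqrt(2)) - 21254 = 3156445 + 6*I*sqrt(2)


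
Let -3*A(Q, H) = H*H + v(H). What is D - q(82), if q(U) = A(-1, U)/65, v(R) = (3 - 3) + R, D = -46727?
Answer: -9104959/195 ≈ -46692.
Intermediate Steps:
v(R) = R (v(R) = 0 + R = R)
A(Q, H) = -H/3 - H²/3 (A(Q, H) = -(H*H + H)/3 = -(H² + H)/3 = -(H + H²)/3 = -H/3 - H²/3)
q(U) = U*(-1 - U)/195 (q(U) = (U*(-1 - U)/3)/65 = (U*(-1 - U)/3)*(1/65) = U*(-1 - U)/195)
D - q(82) = -46727 - 82*(-1 - 1*82)/195 = -46727 - 82*(-1 - 82)/195 = -46727 - 82*(-83)/195 = -46727 - 1*(-6806/195) = -46727 + 6806/195 = -9104959/195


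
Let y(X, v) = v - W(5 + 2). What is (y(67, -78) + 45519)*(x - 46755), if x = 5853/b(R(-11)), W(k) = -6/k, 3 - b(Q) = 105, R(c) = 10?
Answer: -506283498753/238 ≈ -2.1272e+9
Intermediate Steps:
b(Q) = -102 (b(Q) = 3 - 1*105 = 3 - 105 = -102)
y(X, v) = 6/7 + v (y(X, v) = v - (-6)/(5 + 2) = v - (-6)/7 = v - 1*(-6/7) = v + 6/7 = 6/7 + v)
x = -1951/34 (x = 5853/(-102) = 5853*(-1/102) = -1951/34 ≈ -57.382)
(y(67, -78) + 45519)*(x - 46755) = ((6/7 - 78) + 45519)*(-1951/34 - 46755) = (-540/7 + 45519)*(-1591621/34) = (318093/7)*(-1591621/34) = -506283498753/238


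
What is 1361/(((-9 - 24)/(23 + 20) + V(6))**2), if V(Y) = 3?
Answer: 2516489/9216 ≈ 273.06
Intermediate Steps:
1361/(((-9 - 24)/(23 + 20) + V(6))**2) = 1361/(((-9 - 24)/(23 + 20) + 3)**2) = 1361/((-33/43 + 3)**2) = 1361/((96/43)**2) = 1361/(9216/1849) = 1361*(1849/9216) = 2516489/9216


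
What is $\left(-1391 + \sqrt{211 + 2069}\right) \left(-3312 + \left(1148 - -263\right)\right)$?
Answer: $2644291 - 3802 \sqrt{570} \approx 2.5535 \cdot 10^{6}$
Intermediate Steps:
$\left(-1391 + \sqrt{211 + 2069}\right) \left(-3312 + \left(1148 - -263\right)\right) = \left(-1391 + \sqrt{2280}\right) \left(-3312 + \left(1148 + 263\right)\right) = \left(-1391 + 2 \sqrt{570}\right) \left(-3312 + 1411\right) = \left(-1391 + 2 \sqrt{570}\right) \left(-1901\right) = 2644291 - 3802 \sqrt{570}$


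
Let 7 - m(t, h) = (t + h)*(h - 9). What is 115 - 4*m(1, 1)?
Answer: 23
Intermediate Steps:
m(t, h) = 7 - (-9 + h)*(h + t) (m(t, h) = 7 - (t + h)*(h - 9) = 7 - (h + t)*(-9 + h) = 7 - (-9 + h)*(h + t))
115 - 4*m(1, 1) = 115 - 4*(7 - 1*1² + 9*1 + 9*1 - 1*1*1) = 115 - 4*(7 - 1*1 + 9 + 9 - 1) = 115 - 4*(7 - 1 + 9 + 9 - 1) = 115 - 4*23 = 115 - 92 = 23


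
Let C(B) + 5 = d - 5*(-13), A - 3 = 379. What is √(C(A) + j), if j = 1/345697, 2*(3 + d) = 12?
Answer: 4*√3888896974/31427 ≈ 7.9373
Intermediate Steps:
A = 382 (A = 3 + 379 = 382)
d = 3 (d = -3 + (½)*12 = -3 + 6 = 3)
C(B) = 63 (C(B) = -5 + (3 - 5*(-13)) = -5 + (3 + 65) = -5 + 68 = 63)
j = 1/345697 ≈ 2.8927e-6
√(C(A) + j) = √(63 + 1/345697) = √(21778912/345697) = 4*√3888896974/31427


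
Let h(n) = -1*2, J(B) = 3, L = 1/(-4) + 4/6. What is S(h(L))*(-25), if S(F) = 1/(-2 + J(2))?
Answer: -25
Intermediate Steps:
L = 5/12 (L = 1*(-1/4) + 4*(1/6) = -1/4 + 2/3 = 5/12 ≈ 0.41667)
h(n) = -2
S(F) = 1 (S(F) = 1/(-2 + 3) = 1/1 = 1)
S(h(L))*(-25) = 1*(-25) = -25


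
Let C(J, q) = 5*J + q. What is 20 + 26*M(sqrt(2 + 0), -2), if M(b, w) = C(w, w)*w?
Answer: 644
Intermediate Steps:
C(J, q) = q + 5*J
M(b, w) = 6*w**2 (M(b, w) = (w + 5*w)*w = (6*w)*w = 6*w**2)
20 + 26*M(sqrt(2 + 0), -2) = 20 + 26*(6*(-2)**2) = 20 + 26*(6*4) = 20 + 26*24 = 20 + 624 = 644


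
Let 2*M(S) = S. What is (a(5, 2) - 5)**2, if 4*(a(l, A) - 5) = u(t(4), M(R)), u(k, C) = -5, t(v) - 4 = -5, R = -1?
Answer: 25/16 ≈ 1.5625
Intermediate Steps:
M(S) = S/2
t(v) = -1 (t(v) = 4 - 5 = -1)
a(l, A) = 15/4 (a(l, A) = 5 + (1/4)*(-5) = 5 - 5/4 = 15/4)
(a(5, 2) - 5)**2 = (15/4 - 5)**2 = (-5/4)**2 = 25/16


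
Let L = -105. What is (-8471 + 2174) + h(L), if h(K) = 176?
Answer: -6121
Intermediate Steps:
(-8471 + 2174) + h(L) = (-8471 + 2174) + 176 = -6297 + 176 = -6121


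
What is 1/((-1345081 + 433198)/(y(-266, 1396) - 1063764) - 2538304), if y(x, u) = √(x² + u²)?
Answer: -2872323093666154084/7290826735719271781869177 - 1823766*√504893/7290826735719271781869177 ≈ -3.9396e-7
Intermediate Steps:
y(x, u) = √(u² + x²)
1/((-1345081 + 433198)/(y(-266, 1396) - 1063764) - 2538304) = 1/((-1345081 + 433198)/(√(1396² + (-266)²) - 1063764) - 2538304) = 1/(-911883/(√(1948816 + 70756) - 1063764) - 2538304) = 1/(-911883/(√2019572 - 1063764) - 2538304) = 1/(-911883/(2*√504893 - 1063764) - 2538304) = 1/(-911883/(-1063764 + 2*√504893) - 2538304) = 1/(-2538304 - 911883/(-1063764 + 2*√504893))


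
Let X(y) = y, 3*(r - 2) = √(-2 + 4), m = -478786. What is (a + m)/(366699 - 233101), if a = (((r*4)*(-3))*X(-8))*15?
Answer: -237953/66799 + 240*√2/66799 ≈ -3.5571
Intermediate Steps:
r = 2 + √2/3 (r = 2 + √(-2 + 4)/3 = 2 + √2/3 ≈ 2.4714)
a = 2880 + 480*√2 (a = ((((2 + √2/3)*4)*(-3))*(-8))*15 = (((8 + 4*√2/3)*(-3))*(-8))*15 = ((-24 - 4*√2)*(-8))*15 = (192 + 32*√2)*15 = 2880 + 480*√2 ≈ 3558.8)
(a + m)/(366699 - 233101) = ((2880 + 480*√2) - 478786)/(366699 - 233101) = (-475906 + 480*√2)/133598 = (-475906 + 480*√2)*(1/133598) = -237953/66799 + 240*√2/66799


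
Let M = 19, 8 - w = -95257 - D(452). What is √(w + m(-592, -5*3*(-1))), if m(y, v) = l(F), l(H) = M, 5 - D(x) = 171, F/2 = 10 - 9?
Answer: √95118 ≈ 308.41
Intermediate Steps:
F = 2 (F = 2*(10 - 9) = 2*1 = 2)
D(x) = -166 (D(x) = 5 - 1*171 = 5 - 171 = -166)
w = 95099 (w = 8 - (-95257 - 1*(-166)) = 8 - (-95257 + 166) = 8 - 1*(-95091) = 8 + 95091 = 95099)
l(H) = 19
m(y, v) = 19
√(w + m(-592, -5*3*(-1))) = √(95099 + 19) = √95118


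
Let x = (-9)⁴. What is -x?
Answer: -6561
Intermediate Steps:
x = 6561
-x = -1*6561 = -6561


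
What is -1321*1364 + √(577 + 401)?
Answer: -1801844 + √978 ≈ -1.8018e+6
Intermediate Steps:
-1321*1364 + √(577 + 401) = -1801844 + √978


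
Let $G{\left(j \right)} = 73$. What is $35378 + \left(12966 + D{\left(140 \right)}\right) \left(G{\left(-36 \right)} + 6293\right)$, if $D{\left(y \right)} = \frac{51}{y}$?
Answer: $\frac{5780547713}{70} \approx 8.2579 \cdot 10^{7}$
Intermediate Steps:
$35378 + \left(12966 + D{\left(140 \right)}\right) \left(G{\left(-36 \right)} + 6293\right) = 35378 + \left(12966 + \frac{51}{140}\right) \left(73 + 6293\right) = 35378 + \left(12966 + 51 \cdot \frac{1}{140}\right) 6366 = 35378 + \left(12966 + \frac{51}{140}\right) 6366 = 35378 + \frac{1815291}{140} \cdot 6366 = 35378 + \frac{5778071253}{70} = \frac{5780547713}{70}$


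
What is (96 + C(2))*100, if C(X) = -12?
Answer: 8400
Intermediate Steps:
(96 + C(2))*100 = (96 - 12)*100 = 84*100 = 8400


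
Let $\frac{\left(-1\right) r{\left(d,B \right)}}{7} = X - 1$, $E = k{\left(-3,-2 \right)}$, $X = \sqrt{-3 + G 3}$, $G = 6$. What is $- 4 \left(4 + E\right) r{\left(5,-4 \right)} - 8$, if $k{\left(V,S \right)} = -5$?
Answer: $20 - 28 \sqrt{15} \approx -88.443$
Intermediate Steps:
$X = \sqrt{15}$ ($X = \sqrt{-3 + 6 \cdot 3} = \sqrt{-3 + 18} = \sqrt{15} \approx 3.873$)
$E = -5$
$r{\left(d,B \right)} = 7 - 7 \sqrt{15}$ ($r{\left(d,B \right)} = - 7 \left(\sqrt{15} - 1\right) = - 7 \left(-1 + \sqrt{15}\right) = 7 - 7 \sqrt{15}$)
$- 4 \left(4 + E\right) r{\left(5,-4 \right)} - 8 = - 4 \left(4 - 5\right) \left(7 - 7 \sqrt{15}\right) - 8 = - 4 \left(- (7 - 7 \sqrt{15})\right) - 8 = - 4 \left(-7 + 7 \sqrt{15}\right) - 8 = \left(28 - 28 \sqrt{15}\right) - 8 = 20 - 28 \sqrt{15}$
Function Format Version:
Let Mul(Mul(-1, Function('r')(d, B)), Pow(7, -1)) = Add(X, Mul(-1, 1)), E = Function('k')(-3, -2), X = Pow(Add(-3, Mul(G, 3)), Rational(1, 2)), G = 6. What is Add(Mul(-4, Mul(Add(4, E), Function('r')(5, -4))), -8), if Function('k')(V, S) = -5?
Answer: Add(20, Mul(-28, Pow(15, Rational(1, 2)))) ≈ -88.443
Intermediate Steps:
X = Pow(15, Rational(1, 2)) (X = Pow(Add(-3, Mul(6, 3)), Rational(1, 2)) = Pow(Add(-3, 18), Rational(1, 2)) = Pow(15, Rational(1, 2)) ≈ 3.8730)
E = -5
Function('r')(d, B) = Add(7, Mul(-7, Pow(15, Rational(1, 2)))) (Function('r')(d, B) = Mul(-7, Add(Pow(15, Rational(1, 2)), Mul(-1, 1))) = Mul(-7, Add(Pow(15, Rational(1, 2)), -1)) = Mul(-7, Add(-1, Pow(15, Rational(1, 2)))) = Add(7, Mul(-7, Pow(15, Rational(1, 2)))))
Add(Mul(-4, Mul(Add(4, E), Function('r')(5, -4))), -8) = Add(Mul(-4, Mul(Add(4, -5), Add(7, Mul(-7, Pow(15, Rational(1, 2)))))), -8) = Add(Mul(-4, Mul(-1, Add(7, Mul(-7, Pow(15, Rational(1, 2)))))), -8) = Add(Mul(-4, Add(-7, Mul(7, Pow(15, Rational(1, 2))))), -8) = Add(Add(28, Mul(-28, Pow(15, Rational(1, 2)))), -8) = Add(20, Mul(-28, Pow(15, Rational(1, 2))))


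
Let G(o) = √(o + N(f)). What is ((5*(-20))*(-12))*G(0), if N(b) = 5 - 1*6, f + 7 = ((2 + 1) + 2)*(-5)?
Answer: 1200*I ≈ 1200.0*I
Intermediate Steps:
f = -32 (f = -7 + ((2 + 1) + 2)*(-5) = -7 + (3 + 2)*(-5) = -7 + 5*(-5) = -7 - 25 = -32)
N(b) = -1 (N(b) = 5 - 6 = -1)
G(o) = √(-1 + o) (G(o) = √(o - 1) = √(-1 + o))
((5*(-20))*(-12))*G(0) = ((5*(-20))*(-12))*√(-1 + 0) = (-100*(-12))*√(-1) = 1200*I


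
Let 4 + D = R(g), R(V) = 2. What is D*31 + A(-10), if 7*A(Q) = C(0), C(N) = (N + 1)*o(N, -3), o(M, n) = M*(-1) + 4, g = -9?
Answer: -430/7 ≈ -61.429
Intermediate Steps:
o(M, n) = 4 - M (o(M, n) = -M + 4 = 4 - M)
C(N) = (1 + N)*(4 - N) (C(N) = (N + 1)*(4 - N) = (1 + N)*(4 - N))
A(Q) = 4/7 (A(Q) = (-(1 + 0)*(-4 + 0))/7 = (-1*1*(-4))/7 = (⅐)*4 = 4/7)
D = -2 (D = -4 + 2 = -2)
D*31 + A(-10) = -2*31 + 4/7 = -62 + 4/7 = -430/7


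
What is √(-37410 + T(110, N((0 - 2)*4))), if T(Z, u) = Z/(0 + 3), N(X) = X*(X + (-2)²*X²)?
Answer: 2*I*√84090/3 ≈ 193.32*I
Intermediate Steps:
N(X) = X*(X + 4*X²)
T(Z, u) = Z/3
√(-37410 + T(110, N((0 - 2)*4))) = √(-37410 + (⅓)*110) = √(-37410 + 110/3) = √(-112120/3) = 2*I*√84090/3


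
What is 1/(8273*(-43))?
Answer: -1/355739 ≈ -2.8110e-6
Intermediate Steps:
1/(8273*(-43)) = 1/(-355739) = -1/355739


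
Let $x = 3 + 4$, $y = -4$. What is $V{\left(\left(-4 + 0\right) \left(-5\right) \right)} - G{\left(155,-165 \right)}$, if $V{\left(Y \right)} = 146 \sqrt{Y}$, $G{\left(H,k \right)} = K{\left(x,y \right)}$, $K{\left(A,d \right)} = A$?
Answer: $-7 + 292 \sqrt{5} \approx 645.93$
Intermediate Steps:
$x = 7$
$G{\left(H,k \right)} = 7$
$V{\left(\left(-4 + 0\right) \left(-5\right) \right)} - G{\left(155,-165 \right)} = 146 \sqrt{\left(-4 + 0\right) \left(-5\right)} - 7 = 146 \sqrt{\left(-4\right) \left(-5\right)} - 7 = 146 \sqrt{20} - 7 = 146 \cdot 2 \sqrt{5} - 7 = 292 \sqrt{5} - 7 = -7 + 292 \sqrt{5}$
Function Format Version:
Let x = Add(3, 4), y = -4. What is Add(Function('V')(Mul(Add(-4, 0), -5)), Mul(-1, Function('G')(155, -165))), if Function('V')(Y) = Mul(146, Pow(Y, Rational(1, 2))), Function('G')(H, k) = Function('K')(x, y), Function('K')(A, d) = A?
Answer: Add(-7, Mul(292, Pow(5, Rational(1, 2)))) ≈ 645.93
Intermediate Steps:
x = 7
Function('G')(H, k) = 7
Add(Function('V')(Mul(Add(-4, 0), -5)), Mul(-1, Function('G')(155, -165))) = Add(Mul(146, Pow(Mul(Add(-4, 0), -5), Rational(1, 2))), Mul(-1, 7)) = Add(Mul(146, Pow(Mul(-4, -5), Rational(1, 2))), -7) = Add(Mul(146, Pow(20, Rational(1, 2))), -7) = Add(Mul(146, Mul(2, Pow(5, Rational(1, 2)))), -7) = Add(Mul(292, Pow(5, Rational(1, 2))), -7) = Add(-7, Mul(292, Pow(5, Rational(1, 2))))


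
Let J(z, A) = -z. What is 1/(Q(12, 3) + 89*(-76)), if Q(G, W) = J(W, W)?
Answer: -1/6767 ≈ -0.00014778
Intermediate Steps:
Q(G, W) = -W
1/(Q(12, 3) + 89*(-76)) = 1/(-1*3 + 89*(-76)) = 1/(-3 - 6764) = 1/(-6767) = -1/6767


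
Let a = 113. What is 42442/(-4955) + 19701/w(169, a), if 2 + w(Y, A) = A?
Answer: 30969131/183335 ≈ 168.92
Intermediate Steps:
w(Y, A) = -2 + A
42442/(-4955) + 19701/w(169, a) = 42442/(-4955) + 19701/(-2 + 113) = 42442*(-1/4955) + 19701/111 = -42442/4955 + 19701*(1/111) = -42442/4955 + 6567/37 = 30969131/183335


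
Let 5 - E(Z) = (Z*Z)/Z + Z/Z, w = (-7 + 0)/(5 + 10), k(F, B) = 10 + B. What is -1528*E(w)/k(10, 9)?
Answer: -102376/285 ≈ -359.21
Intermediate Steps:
w = -7/15 ≈ -0.46667
E(Z) = 4 - Z (E(Z) = 5 - ((Z*Z)/Z + Z/Z) = 5 - (Z**2/Z + 1) = 5 - (Z + 1) = 5 - (1 + Z) = 5 + (-1 - Z) = 4 - Z)
-1528*E(w)/k(10, 9) = -1528*(4 - 1*(-7/15))/(10 + 9) = -1528*(4 + 7/15)/19 = -102376/(15*19) = -1528*67/285 = -102376/285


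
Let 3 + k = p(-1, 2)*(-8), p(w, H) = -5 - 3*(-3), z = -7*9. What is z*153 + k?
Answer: -9674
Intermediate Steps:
z = -63
p(w, H) = 4 (p(w, H) = -5 + 9 = 4)
k = -35 (k = -3 + 4*(-8) = -3 - 32 = -35)
z*153 + k = -63*153 - 35 = -9639 - 35 = -9674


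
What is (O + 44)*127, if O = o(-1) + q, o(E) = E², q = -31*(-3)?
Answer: 17526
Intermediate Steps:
q = 93
O = 94 (O = (-1)² + 93 = 1 + 93 = 94)
(O + 44)*127 = (94 + 44)*127 = 138*127 = 17526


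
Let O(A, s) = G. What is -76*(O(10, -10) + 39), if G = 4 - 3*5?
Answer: -2128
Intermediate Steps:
G = -11 (G = 4 - 15 = -11)
O(A, s) = -11
-76*(O(10, -10) + 39) = -76*(-11 + 39) = -76*28 = -2128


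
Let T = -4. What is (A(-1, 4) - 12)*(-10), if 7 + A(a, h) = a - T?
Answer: 160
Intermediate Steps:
A(a, h) = -3 + a (A(a, h) = -7 + (a - 1*(-4)) = -7 + (a + 4) = -7 + (4 + a) = -3 + a)
(A(-1, 4) - 12)*(-10) = ((-3 - 1) - 12)*(-10) = (-4 - 12)*(-10) = -16*(-10) = 160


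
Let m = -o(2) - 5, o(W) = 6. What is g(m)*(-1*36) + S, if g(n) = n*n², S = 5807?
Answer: 53723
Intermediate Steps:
m = -11 (m = -1*6 - 5 = -6 - 5 = -11)
g(n) = n³
g(m)*(-1*36) + S = (-11)³*(-1*36) + 5807 = -1331*(-36) + 5807 = 47916 + 5807 = 53723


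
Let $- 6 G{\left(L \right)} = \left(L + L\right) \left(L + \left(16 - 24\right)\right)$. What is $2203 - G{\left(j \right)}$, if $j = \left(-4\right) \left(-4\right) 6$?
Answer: $5019$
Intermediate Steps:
$j = 96$ ($j = 16 \cdot 6 = 96$)
$G{\left(L \right)} = - \frac{L \left(-8 + L\right)}{3}$ ($G{\left(L \right)} = - \frac{\left(L + L\right) \left(L + \left(16 - 24\right)\right)}{6} = - \frac{2 L \left(L - 8\right)}{6} = - \frac{2 L \left(-8 + L\right)}{6} = - \frac{L \left(-8 + L\right)}{3}$)
$2203 - G{\left(j \right)} = 2203 - \frac{1}{3} \cdot 96 \left(8 - 96\right) = 2203 - \frac{1}{3} \cdot 96 \left(-88\right) = 2203 - -2816 = 2203 + 2816 = 5019$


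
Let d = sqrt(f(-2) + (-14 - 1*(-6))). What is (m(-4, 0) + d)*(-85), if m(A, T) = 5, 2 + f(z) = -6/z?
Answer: -425 - 85*I*sqrt(7) ≈ -425.0 - 224.89*I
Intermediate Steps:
f(z) = -2 - 6/z
d = I*sqrt(7) (d = sqrt((-2 - 6/(-2)) + (-14 - 1*(-6))) = sqrt((-2 - 6*(-1/2)) + (-14 + 6)) = sqrt((-2 + 3) - 8) = sqrt(1 - 8) = sqrt(-7) = I*sqrt(7) ≈ 2.6458*I)
(m(-4, 0) + d)*(-85) = (5 + I*sqrt(7))*(-85) = -425 - 85*I*sqrt(7)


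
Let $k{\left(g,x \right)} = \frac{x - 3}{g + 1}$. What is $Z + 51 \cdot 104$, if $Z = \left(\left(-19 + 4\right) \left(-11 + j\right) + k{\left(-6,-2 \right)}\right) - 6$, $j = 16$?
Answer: $5224$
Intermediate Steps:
$k{\left(g,x \right)} = \frac{-3 + x}{1 + g}$
$Z = -80$ ($Z = \left(\left(-19 + 4\right) \left(-11 + 16\right) + \frac{-3 - 2}{1 - 6}\right) - 6 = \left(\left(-15\right) 5 + \frac{1}{-5} \left(-5\right)\right) - 6 = \left(-75 - -1\right) - 6 = \left(-75 + 1\right) - 6 = -74 - 6 = -80$)
$Z + 51 \cdot 104 = -80 + 51 \cdot 104 = -80 + 5304 = 5224$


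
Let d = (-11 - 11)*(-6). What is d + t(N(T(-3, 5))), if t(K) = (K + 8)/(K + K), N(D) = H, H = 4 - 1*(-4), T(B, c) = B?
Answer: 133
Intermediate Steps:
H = 8 (H = 4 + 4 = 8)
N(D) = 8
t(K) = (8 + K)/(2*K) (t(K) = (8 + K)/((2*K)) = (8 + K)*(1/(2*K)) = (8 + K)/(2*K))
d = 132 (d = -22*(-6) = 132)
d + t(N(T(-3, 5))) = 132 + (½)*(8 + 8)/8 = 132 + (½)*(⅛)*16 = 132 + 1 = 133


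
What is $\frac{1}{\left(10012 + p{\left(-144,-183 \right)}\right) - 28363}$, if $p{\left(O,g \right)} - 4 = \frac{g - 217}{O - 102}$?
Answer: $- \frac{123}{2256481} \approx -5.451 \cdot 10^{-5}$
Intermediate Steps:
$p{\left(O,g \right)} = 4 + \frac{-217 + g}{-102 + O}$ ($p{\left(O,g \right)} = 4 + \frac{g - 217}{O - 102} = 4 + \frac{-217 + g}{-102 + O}$)
$\frac{1}{\left(10012 + p{\left(-144,-183 \right)}\right) - 28363} = \frac{1}{\left(10012 + \frac{-625 - 183 + 4 \left(-144\right)}{-102 - 144}\right) - 28363} = \frac{1}{\left(10012 + \frac{-625 - 183 - 576}{-246}\right) - 28363} = \frac{1}{\left(10012 - - \frac{692}{123}\right) - 28363} = \frac{1}{\left(10012 + \frac{692}{123}\right) - 28363} = \frac{1}{\frac{1232168}{123} - 28363} = \frac{1}{- \frac{2256481}{123}} = - \frac{123}{2256481}$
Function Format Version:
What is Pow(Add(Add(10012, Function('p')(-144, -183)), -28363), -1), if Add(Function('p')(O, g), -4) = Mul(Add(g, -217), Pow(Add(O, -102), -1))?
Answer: Rational(-123, 2256481) ≈ -5.4510e-5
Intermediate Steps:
Function('p')(O, g) = Add(4, Mul(Pow(Add(-102, O), -1), Add(-217, g))) (Function('p')(O, g) = Add(4, Mul(Add(g, -217), Pow(Add(O, -102), -1))) = Add(4, Mul(Add(-217, g), Pow(Add(-102, O), -1))) = Add(4, Mul(Pow(Add(-102, O), -1), Add(-217, g))))
Pow(Add(Add(10012, Function('p')(-144, -183)), -28363), -1) = Pow(Add(Add(10012, Mul(Pow(Add(-102, -144), -1), Add(-625, -183, Mul(4, -144)))), -28363), -1) = Pow(Add(Add(10012, Mul(Pow(-246, -1), Add(-625, -183, -576))), -28363), -1) = Pow(Add(Add(10012, Mul(Rational(-1, 246), -1384)), -28363), -1) = Pow(Add(Add(10012, Rational(692, 123)), -28363), -1) = Pow(Add(Rational(1232168, 123), -28363), -1) = Pow(Rational(-2256481, 123), -1) = Rational(-123, 2256481)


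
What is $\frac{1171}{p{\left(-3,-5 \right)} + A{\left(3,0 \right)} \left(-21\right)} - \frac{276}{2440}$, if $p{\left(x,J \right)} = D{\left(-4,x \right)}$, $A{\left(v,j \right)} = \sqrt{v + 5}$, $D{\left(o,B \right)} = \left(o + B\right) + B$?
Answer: $\frac{863321}{261385} - \frac{24591 \sqrt{2}}{1714} \approx -16.987$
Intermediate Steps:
$D{\left(o,B \right)} = o + 2 B$ ($D{\left(o,B \right)} = \left(B + o\right) + B = o + 2 B$)
$A{\left(v,j \right)} = \sqrt{5 + v}$
$p{\left(x,J \right)} = -4 + 2 x$
$\frac{1171}{p{\left(-3,-5 \right)} + A{\left(3,0 \right)} \left(-21\right)} - \frac{276}{2440} = \frac{1171}{\left(-4 + 2 \left(-3\right)\right) + \sqrt{5 + 3} \left(-21\right)} - \frac{276}{2440} = \frac{1171}{\left(-4 - 6\right) + \sqrt{8} \left(-21\right)} - \frac{69}{610} = \frac{1171}{-10 + 2 \sqrt{2} \left(-21\right)} - \frac{69}{610} = \frac{1171}{-10 - 42 \sqrt{2}} - \frac{69}{610} = - \frac{69}{610} + \frac{1171}{-10 - 42 \sqrt{2}}$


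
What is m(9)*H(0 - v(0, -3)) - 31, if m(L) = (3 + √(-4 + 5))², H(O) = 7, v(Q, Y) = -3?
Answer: 81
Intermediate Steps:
m(L) = 16 (m(L) = (3 + √1)² = (3 + 1)² = 4² = 16)
m(9)*H(0 - v(0, -3)) - 31 = 16*7 - 31 = 112 - 31 = 81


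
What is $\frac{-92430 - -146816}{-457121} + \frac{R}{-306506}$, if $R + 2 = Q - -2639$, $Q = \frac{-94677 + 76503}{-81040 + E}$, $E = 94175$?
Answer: $- \frac{234780649950001}{1840349174383510} \approx -0.12757$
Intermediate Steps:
$Q = - \frac{18174}{13135}$ ($Q = \frac{-94677 + 76503}{-81040 + 94175} = - \frac{18174}{13135} \approx -1.3836$)
$R = \frac{34618821}{13135}$ ($R = -2 - - \frac{34645091}{13135} = -2 + \left(- \frac{18174}{13135} + 2639\right) = -2 + \frac{34645091}{13135} = \frac{34618821}{13135} \approx 2635.6$)
$\frac{-92430 - -146816}{-457121} + \frac{R}{-306506} = \frac{-92430 - -146816}{-457121} + \frac{34618821}{13135 \left(-306506\right)} = \left(-92430 + 146816\right) \left(- \frac{1}{457121}\right) + \frac{34618821}{13135} \left(- \frac{1}{306506}\right) = 54386 \left(- \frac{1}{457121}\right) - \frac{34618821}{4025956310} = - \frac{54386}{457121} - \frac{34618821}{4025956310} = - \frac{234780649950001}{1840349174383510}$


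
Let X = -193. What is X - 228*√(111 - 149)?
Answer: -193 - 228*I*√38 ≈ -193.0 - 1405.5*I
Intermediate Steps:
X - 228*√(111 - 149) = -193 - 228*√(111 - 149) = -193 - 228*I*√38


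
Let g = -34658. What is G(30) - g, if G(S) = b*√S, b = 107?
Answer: 34658 + 107*√30 ≈ 35244.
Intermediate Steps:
G(S) = 107*√S
G(30) - g = 107*√30 - 1*(-34658) = 107*√30 + 34658 = 34658 + 107*√30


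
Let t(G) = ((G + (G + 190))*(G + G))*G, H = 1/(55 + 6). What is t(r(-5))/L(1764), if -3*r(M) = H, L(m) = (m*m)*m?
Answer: 2173/1051233115177854 ≈ 2.0671e-12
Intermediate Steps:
L(m) = m³ (L(m) = m²*m = m³)
H = 1/61 ≈ 0.016393
r(M) = -1/183 (r(M) = -⅓*1/61 = -1/183)
t(G) = 2*G²*(190 + 2*G) (t(G) = ((G + (190 + G))*(2*G))*G = ((190 + 2*G)*(2*G))*G = (2*G*(190 + 2*G))*G = 2*G²*(190 + 2*G))
t(r(-5))/L(1764) = (4*(-1/183)²*(95 - 1/183))/(1764³) = (4*(1/33489)*(17384/183))/5489031744 = (69536/6128487)*(1/5489031744) = 2173/1051233115177854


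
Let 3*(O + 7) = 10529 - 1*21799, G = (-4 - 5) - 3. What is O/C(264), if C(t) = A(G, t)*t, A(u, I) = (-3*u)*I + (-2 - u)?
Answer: -11291/7535088 ≈ -0.0014985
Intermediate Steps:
G = -12 (G = -9 - 3 = -12)
A(u, I) = -2 - u - 3*I*u (A(u, I) = -3*I*u + (-2 - u) = -2 - u - 3*I*u)
O = -11291/3 (O = -7 + (10529 - 1*21799)/3 = -7 + (10529 - 21799)/3 = -7 + (1/3)*(-11270) = -7 - 11270/3 = -11291/3 ≈ -3763.7)
C(t) = t*(10 + 36*t) (C(t) = (-2 - 1*(-12) - 3*t*(-12))*t = (-2 + 12 + 36*t)*t = (10 + 36*t)*t = t*(10 + 36*t))
O/C(264) = -11291*1/(528*(5 + 18*264))/3 = -11291*1/(528*(5 + 4752))/3 = -11291/(3*(2*264*4757)) = -11291/3/2511696 = -11291/3*1/2511696 = -11291/7535088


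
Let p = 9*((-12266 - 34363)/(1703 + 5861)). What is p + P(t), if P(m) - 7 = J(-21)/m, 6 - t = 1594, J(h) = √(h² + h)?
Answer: -366713/7564 - √105/794 ≈ -48.494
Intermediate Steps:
J(h) = √(h + h²)
p = -419661/7564 (p = 9*(-46629/7564) = -419661/7564 ≈ -55.481)
t = -1588 (t = 6 - 1*1594 = 6 - 1594 = -1588)
P(m) = 7 + 2*√105/m (P(m) = 7 + √(-21*(1 - 21))/m = 7 + √(-21*(-20))/m = 7 + √420/m = 7 + (2*√105)/m = 7 + 2*√105/m)
p + P(t) = -419661/7564 + (7 + 2*√105/(-1588)) = -419661/7564 + (7 + 2*√105*(-1/1588)) = -419661/7564 + (7 - √105/794) = -366713/7564 - √105/794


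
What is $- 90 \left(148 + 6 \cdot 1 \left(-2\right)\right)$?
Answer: $-12240$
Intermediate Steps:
$- 90 \left(148 + 6 \cdot 1 \left(-2\right)\right) = - 90 \left(148 + 6 \left(-2\right)\right) = - 90 \left(148 - 12\right) = \left(-90\right) 136 = -12240$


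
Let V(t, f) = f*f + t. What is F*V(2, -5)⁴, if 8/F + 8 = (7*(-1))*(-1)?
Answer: -4251528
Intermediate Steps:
V(t, f) = t + f² (V(t, f) = f² + t = t + f²)
F = -8 (F = 8/(-8 + (7*(-1))*(-1)) = 8/(-8 - 7*(-1)) = 8/(-8 + 7) = 8/(-1) = 8*(-1) = -8)
F*V(2, -5)⁴ = -8*(2 + (-5)²)⁴ = -8*(2 + 25)⁴ = -8*27⁴ = -8*531441 = -4251528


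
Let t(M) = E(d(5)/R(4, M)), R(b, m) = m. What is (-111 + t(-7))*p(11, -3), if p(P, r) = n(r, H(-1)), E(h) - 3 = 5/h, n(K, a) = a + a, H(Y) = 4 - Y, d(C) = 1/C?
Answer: -2830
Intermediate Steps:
n(K, a) = 2*a
E(h) = 3 + 5/h
p(P, r) = 10 (p(P, r) = 2*(4 - 1*(-1)) = 2*(4 + 1) = 2*5 = 10)
t(M) = 3 + 25*M (t(M) = 3 + 5/((1/(5*M))) = 3 + 5*(5*M) = 3 + 25*M)
(-111 + t(-7))*p(11, -3) = (-111 + (3 + 25*(-7)))*10 = (-111 + (3 - 175))*10 = (-111 - 172)*10 = -283*10 = -2830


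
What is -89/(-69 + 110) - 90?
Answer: -3779/41 ≈ -92.171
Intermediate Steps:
-89/(-69 + 110) - 90 = -89/41 - 90 = -3779/41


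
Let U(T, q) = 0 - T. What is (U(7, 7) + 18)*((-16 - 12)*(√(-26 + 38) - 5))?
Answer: 1540 - 616*√3 ≈ 473.06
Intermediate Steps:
U(T, q) = -T
(U(7, 7) + 18)*((-16 - 12)*(√(-26 + 38) - 5)) = (-1*7 + 18)*((-16 - 12)*(√(-26 + 38) - 5)) = (-7 + 18)*(-28*(√12 - 5)) = 11*(-28*(2*√3 - 5)) = 11*(-28*(-5 + 2*√3)) = 11*(140 - 56*√3) = 1540 - 616*√3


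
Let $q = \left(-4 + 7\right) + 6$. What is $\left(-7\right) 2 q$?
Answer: $-126$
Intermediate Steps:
$q = 9$ ($q = 3 + 6 = 9$)
$\left(-7\right) 2 q = \left(-7\right) 2 \cdot 9 = \left(-14\right) 9 = -126$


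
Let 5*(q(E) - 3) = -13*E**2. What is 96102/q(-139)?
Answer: -240255/125579 ≈ -1.9132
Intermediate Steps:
q(E) = 3 - 13*E**2/5 (q(E) = 3 + (-13*E**2)/5 = 3 - 13*E**2/5)
96102/q(-139) = 96102/(3 - 13/5*(-139)**2) = 96102/(3 - 13/5*19321) = 96102/(3 - 251173/5) = 96102/(-251158/5) = 96102*(-5/251158) = -240255/125579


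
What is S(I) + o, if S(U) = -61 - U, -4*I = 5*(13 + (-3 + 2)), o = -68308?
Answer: -68354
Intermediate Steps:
I = -15 (I = -5*(13 + (-3 + 2))/4 = -5*(13 - 1)/4 = -5*12/4 = -¼*60 = -15)
S(I) + o = (-61 - 1*(-15)) - 68308 = (-61 + 15) - 68308 = -46 - 68308 = -68354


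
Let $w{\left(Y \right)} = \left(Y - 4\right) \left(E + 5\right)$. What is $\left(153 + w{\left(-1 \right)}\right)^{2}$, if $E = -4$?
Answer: $21904$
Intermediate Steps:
$w{\left(Y \right)} = -4 + Y$ ($w{\left(Y \right)} = \left(Y - 4\right) \left(-4 + 5\right) = \left(-4 + Y\right) 1 = -4 + Y$)
$\left(153 + w{\left(-1 \right)}\right)^{2} = \left(153 - 5\right)^{2} = 148^{2} = 21904$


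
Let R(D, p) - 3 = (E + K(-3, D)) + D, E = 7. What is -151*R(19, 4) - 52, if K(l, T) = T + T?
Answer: -10169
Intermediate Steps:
K(l, T) = 2*T
R(D, p) = 10 + 3*D (R(D, p) = 3 + ((7 + 2*D) + D) = 3 + (7 + 3*D) = 10 + 3*D)
-151*R(19, 4) - 52 = -151*(10 + 3*19) - 52 = -151*(10 + 57) - 52 = -151*67 - 52 = -10117 - 52 = -10169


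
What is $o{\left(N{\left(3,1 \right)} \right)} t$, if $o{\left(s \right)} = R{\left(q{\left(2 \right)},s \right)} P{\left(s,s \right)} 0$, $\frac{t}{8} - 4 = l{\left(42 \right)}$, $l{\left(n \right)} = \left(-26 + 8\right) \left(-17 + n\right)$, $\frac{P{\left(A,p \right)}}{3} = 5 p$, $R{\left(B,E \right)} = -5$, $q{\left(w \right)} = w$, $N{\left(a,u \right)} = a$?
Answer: $0$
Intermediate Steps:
$P{\left(A,p \right)} = 15 p$ ($P{\left(A,p \right)} = 3 \cdot 5 p = 15 p$)
$l{\left(n \right)} = 306 - 18 n$ ($l{\left(n \right)} = - 18 \left(-17 + n\right) = 306 - 18 n$)
$t = -3568$ ($t = 32 + 8 \left(306 - 756\right) = 32 + 8 \left(-450\right) = 32 - 3600 = -3568$)
$o{\left(s \right)} = 0$ ($o{\left(s \right)} = - 5 \cdot 15 s 0 = - 75 s 0 = 0$)
$o{\left(N{\left(3,1 \right)} \right)} t = 0 \left(-3568\right) = 0$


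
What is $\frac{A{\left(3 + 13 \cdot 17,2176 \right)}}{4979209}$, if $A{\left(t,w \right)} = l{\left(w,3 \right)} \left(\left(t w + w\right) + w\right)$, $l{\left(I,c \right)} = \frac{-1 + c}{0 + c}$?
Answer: $\frac{983552}{14937627} \approx 0.065844$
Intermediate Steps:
$l{\left(I,c \right)} = \frac{-1 + c}{c}$
$A{\left(t,w \right)} = \frac{4 w}{3} + \frac{2 t w}{3}$ ($A{\left(t,w \right)} = \frac{-1 + 3}{3} \left(\left(t w + w\right) + w\right) = \frac{1}{3} \cdot 2 \left(\left(w + t w\right) + w\right) = \frac{2 \left(2 w + t w\right)}{3} = \frac{4 w}{3} + \frac{2 t w}{3}$)
$\frac{A{\left(3 + 13 \cdot 17,2176 \right)}}{4979209} = \frac{\frac{2}{3} \cdot 2176 \left(2 + \left(3 + 13 \cdot 17\right)\right)}{4979209} = \frac{2}{3} \cdot 2176 \left(2 + \left(3 + 221\right)\right) \frac{1}{4979209} = \frac{2}{3} \cdot 2176 \left(2 + 224\right) \frac{1}{4979209} = \frac{2}{3} \cdot 2176 \cdot 226 \cdot \frac{1}{4979209} = \frac{983552}{3} \cdot \frac{1}{4979209} = \frac{983552}{14937627}$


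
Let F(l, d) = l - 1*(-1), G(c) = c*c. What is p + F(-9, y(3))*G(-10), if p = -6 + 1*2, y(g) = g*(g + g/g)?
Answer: -804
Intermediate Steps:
y(g) = g*(1 + g) (y(g) = g*(g + 1) = g*(1 + g))
G(c) = c**2
F(l, d) = 1 + l (F(l, d) = l + 1 = 1 + l)
p = -4 (p = -6 + 2 = -4)
p + F(-9, y(3))*G(-10) = -4 + (1 - 9)*(-10)**2 = -4 - 8*100 = -4 - 800 = -804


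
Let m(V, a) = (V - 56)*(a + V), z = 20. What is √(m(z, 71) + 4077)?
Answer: 3*√89 ≈ 28.302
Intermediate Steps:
m(V, a) = (-56 + V)*(V + a)
√(m(z, 71) + 4077) = √((20² - 56*20 - 56*71 + 20*71) + 4077) = √((400 - 1120 - 3976 + 1420) + 4077) = √(-3276 + 4077) = √801 = 3*√89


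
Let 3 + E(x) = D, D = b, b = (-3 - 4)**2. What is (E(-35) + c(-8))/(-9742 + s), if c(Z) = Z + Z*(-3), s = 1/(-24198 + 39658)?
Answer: -958520/150611319 ≈ -0.0063642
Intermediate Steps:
s = 1/15460 ≈ 6.4683e-5
c(Z) = -2*Z (c(Z) = Z - 3*Z = -2*Z)
b = 49 (b = (-7)**2 = 49)
D = 49
E(x) = 46 (E(x) = -3 + 49 = 46)
(E(-35) + c(-8))/(-9742 + s) = (46 - 2*(-8))/(-9742 + 1/15460) = (46 + 16)/(-150611319/15460) = 62*(-15460/150611319) = -958520/150611319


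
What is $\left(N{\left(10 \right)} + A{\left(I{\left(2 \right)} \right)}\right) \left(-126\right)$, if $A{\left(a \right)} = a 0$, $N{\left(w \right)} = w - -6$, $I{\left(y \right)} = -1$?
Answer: $-2016$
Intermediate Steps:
$N{\left(w \right)} = 6 + w$ ($N{\left(w \right)} = w + 6 = 6 + w$)
$A{\left(a \right)} = 0$
$\left(N{\left(10 \right)} + A{\left(I{\left(2 \right)} \right)}\right) \left(-126\right) = \left(\left(6 + 10\right) + 0\right) \left(-126\right) = \left(16 + 0\right) \left(-126\right) = 16 \left(-126\right) = -2016$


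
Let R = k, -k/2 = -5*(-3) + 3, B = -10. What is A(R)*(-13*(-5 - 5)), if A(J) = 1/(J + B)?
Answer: -65/23 ≈ -2.8261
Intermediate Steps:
k = -36 (k = -2*(-5*(-3) + 3) = -2*(15 + 3) = -2*18 = -36)
R = -36
A(J) = 1/(-10 + J) (A(J) = 1/(J - 10) = 1/(-10 + J))
A(R)*(-13*(-5 - 5)) = (-13*(-5 - 5))/(-10 - 36) = (-13*(-10))/(-46) = -1/46*130 = -65/23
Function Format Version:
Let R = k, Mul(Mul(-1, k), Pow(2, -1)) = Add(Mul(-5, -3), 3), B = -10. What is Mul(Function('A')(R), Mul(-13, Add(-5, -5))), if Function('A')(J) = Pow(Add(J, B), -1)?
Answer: Rational(-65, 23) ≈ -2.8261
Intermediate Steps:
k = -36 (k = Mul(-2, Add(Mul(-5, -3), 3)) = Mul(-2, Add(15, 3)) = Mul(-2, 18) = -36)
R = -36
Function('A')(J) = Pow(Add(-10, J), -1) (Function('A')(J) = Pow(Add(J, -10), -1) = Pow(Add(-10, J), -1))
Mul(Function('A')(R), Mul(-13, Add(-5, -5))) = Mul(Pow(Add(-10, -36), -1), Mul(-13, Add(-5, -5))) = Mul(Pow(-46, -1), Mul(-13, -10)) = Mul(Rational(-1, 46), 130) = Rational(-65, 23)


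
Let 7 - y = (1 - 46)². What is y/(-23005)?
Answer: 2018/23005 ≈ 0.087720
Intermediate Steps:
y = -2018 (y = 7 - (1 - 46)² = 7 - 1*(-45)² = 7 - 1*2025 = 7 - 2025 = -2018)
y/(-23005) = -2018/(-23005) = -2018*(-1/23005) = 2018/23005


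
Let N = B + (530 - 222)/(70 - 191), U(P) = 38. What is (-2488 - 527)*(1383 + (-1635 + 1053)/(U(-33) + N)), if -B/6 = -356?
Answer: -5532179280/1327 ≈ -4.1689e+6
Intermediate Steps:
B = 2136 (B = -6*(-356) = 2136)
N = 23468/11 (N = 2136 + (530 - 222)/(70 - 191) = 2136 + 308/(-121) = 2136 + 308*(-1/121) = 2136 - 28/11 = 23468/11 ≈ 2133.5)
(-2488 - 527)*(1383 + (-1635 + 1053)/(U(-33) + N)) = (-2488 - 527)*(1383 + (-1635 + 1053)/(38 + 23468/11)) = -3015*(1383 - 582/23886/11) = -3015*(1383 - 582*11/23886) = -3015*(1383 - 1067/3981) = -3015*5504656/3981 = -5532179280/1327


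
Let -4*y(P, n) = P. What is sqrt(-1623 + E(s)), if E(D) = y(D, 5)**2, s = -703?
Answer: sqrt(468241)/4 ≈ 171.07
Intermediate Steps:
y(P, n) = -P/4
E(D) = D**2/16 (E(D) = (-D/4)**2 = D**2/16)
sqrt(-1623 + E(s)) = sqrt(-1623 + (1/16)*(-703)**2) = sqrt(-1623 + (1/16)*494209) = sqrt(-1623 + 494209/16) = sqrt(468241/16) = sqrt(468241)/4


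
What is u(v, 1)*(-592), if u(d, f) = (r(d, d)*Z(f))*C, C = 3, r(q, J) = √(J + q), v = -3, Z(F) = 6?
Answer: -10656*I*√6 ≈ -26102.0*I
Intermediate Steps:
u(d, f) = 18*√2*√d (u(d, f) = (√(d + d)*6)*3 = (√(2*d)*6)*3 = ((√2*√d)*6)*3 = (6*√2*√d)*3 = 18*√2*√d)
u(v, 1)*(-592) = (18*√2*√(-3))*(-592) = (18*√2*(I*√3))*(-592) = (18*I*√6)*(-592) = -10656*I*√6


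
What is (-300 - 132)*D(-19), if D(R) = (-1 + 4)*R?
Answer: 24624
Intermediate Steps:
D(R) = 3*R
(-300 - 132)*D(-19) = (-300 - 132)*(3*(-19)) = -432*(-57) = 24624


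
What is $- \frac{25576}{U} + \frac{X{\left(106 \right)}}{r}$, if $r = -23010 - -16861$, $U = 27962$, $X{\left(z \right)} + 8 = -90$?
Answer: $- \frac{7023934}{7815379} \approx -0.89873$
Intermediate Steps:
$X{\left(z \right)} = -98$ ($X{\left(z \right)} = -8 - 90 = -98$)
$r = -6149$ ($r = -23010 + 16861 = -6149$)
$- \frac{25576}{U} + \frac{X{\left(106 \right)}}{r} = - \frac{25576}{27962} - \frac{98}{-6149} = \left(-25576\right) \frac{1}{27962} - - \frac{98}{6149} = - \frac{12788}{13981} + \frac{98}{6149} = - \frac{7023934}{7815379}$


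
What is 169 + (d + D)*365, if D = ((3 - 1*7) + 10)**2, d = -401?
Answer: -133056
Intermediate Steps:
D = 36 (D = ((3 - 7) + 10)**2 = (-4 + 10)**2 = 6**2 = 36)
169 + (d + D)*365 = 169 + (-401 + 36)*365 = 169 - 365*365 = 169 - 133225 = -133056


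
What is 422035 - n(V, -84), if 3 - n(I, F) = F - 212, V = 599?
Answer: 421736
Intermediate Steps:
n(I, F) = 215 - F (n(I, F) = 3 - (F - 212) = 3 - (-212 + F) = 3 + (212 - F) = 215 - F)
422035 - n(V, -84) = 422035 - (215 - 1*(-84)) = 422035 - (215 + 84) = 422035 - 1*299 = 422035 - 299 = 421736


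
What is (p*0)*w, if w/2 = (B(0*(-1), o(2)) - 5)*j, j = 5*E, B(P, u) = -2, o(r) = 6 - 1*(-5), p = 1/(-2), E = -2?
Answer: 0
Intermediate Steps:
p = -1/2 ≈ -0.50000
o(r) = 11 (o(r) = 6 + 5 = 11)
j = -10 (j = 5*(-2) = -10)
w = 140 (w = 2*((-2 - 5)*(-10)) = 2*(-7*(-10)) = 2*70 = 140)
(p*0)*w = -1/2*0*140 = 0*140 = 0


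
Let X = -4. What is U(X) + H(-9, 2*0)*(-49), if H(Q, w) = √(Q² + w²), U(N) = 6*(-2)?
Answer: -453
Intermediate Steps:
U(N) = -12
U(X) + H(-9, 2*0)*(-49) = -12 + √((-9)² + (2*0)²)*(-49) = -12 + √(81 + 0²)*(-49) = -12 + √(81 + 0)*(-49) = -12 + √81*(-49) = -12 + 9*(-49) = -12 - 441 = -453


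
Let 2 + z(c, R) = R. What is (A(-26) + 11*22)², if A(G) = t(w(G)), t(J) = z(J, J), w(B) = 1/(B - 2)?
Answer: 45144961/784 ≈ 57583.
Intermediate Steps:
z(c, R) = -2 + R
w(B) = 1/(-2 + B)
t(J) = -2 + J
A(G) = -2 + 1/(-2 + G)
(A(-26) + 11*22)² = ((5 - 2*(-26))/(-2 - 26) + 11*22)² = ((5 + 52)/(-28) + 242)² = (-1/28*57 + 242)² = (-57/28 + 242)² = (6719/28)² = 45144961/784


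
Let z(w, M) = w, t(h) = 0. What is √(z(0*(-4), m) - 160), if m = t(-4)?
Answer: 4*I*√10 ≈ 12.649*I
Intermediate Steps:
m = 0
√(z(0*(-4), m) - 160) = √(0*(-4) - 160) = √(0 - 160) = √(-160) = 4*I*√10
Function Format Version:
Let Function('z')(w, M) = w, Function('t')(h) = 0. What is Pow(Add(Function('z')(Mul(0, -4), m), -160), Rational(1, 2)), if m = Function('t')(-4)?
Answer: Mul(4, I, Pow(10, Rational(1, 2))) ≈ Mul(12.649, I)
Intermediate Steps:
m = 0
Pow(Add(Function('z')(Mul(0, -4), m), -160), Rational(1, 2)) = Pow(Add(Mul(0, -4), -160), Rational(1, 2)) = Pow(Add(0, -160), Rational(1, 2)) = Pow(-160, Rational(1, 2)) = Mul(4, I, Pow(10, Rational(1, 2)))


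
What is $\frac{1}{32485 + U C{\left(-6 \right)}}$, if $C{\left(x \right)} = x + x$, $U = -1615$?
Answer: $\frac{1}{51865} \approx 1.9281 \cdot 10^{-5}$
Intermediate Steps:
$C{\left(x \right)} = 2 x$
$\frac{1}{32485 + U C{\left(-6 \right)}} = \frac{1}{32485 - 1615 \cdot 2 \left(-6\right)} = \frac{1}{32485 - -19380} = \frac{1}{32485 + 19380} = \frac{1}{51865}$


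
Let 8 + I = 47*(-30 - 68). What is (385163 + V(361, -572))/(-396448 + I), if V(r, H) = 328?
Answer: -385491/401062 ≈ -0.96118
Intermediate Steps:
I = -4614 (I = -8 + 47*(-30 - 68) = -8 + 47*(-98) = -8 - 4606 = -4614)
(385163 + V(361, -572))/(-396448 + I) = (385163 + 328)/(-396448 - 4614) = 385491/(-401062) = 385491*(-1/401062) = -385491/401062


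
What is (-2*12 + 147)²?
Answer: 15129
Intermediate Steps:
(-2*12 + 147)² = (-24 + 147)² = 123² = 15129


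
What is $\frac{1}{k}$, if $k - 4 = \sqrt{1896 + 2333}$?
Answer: $- \frac{4}{4213} + \frac{\sqrt{4229}}{4213} \approx 0.014486$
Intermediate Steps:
$k = 4 + \sqrt{4229}$ ($k = 4 + \sqrt{1896 + 2333} = 4 + \sqrt{4229} \approx 69.031$)
$\frac{1}{k} = \frac{1}{4 + \sqrt{4229}}$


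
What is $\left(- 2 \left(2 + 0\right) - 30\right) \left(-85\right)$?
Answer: $2890$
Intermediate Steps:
$\left(- 2 \left(2 + 0\right) - 30\right) \left(-85\right) = \left(\left(-2\right) 2 - 30\right) \left(-85\right) = \left(-4 - 30\right) \left(-85\right) = \left(-34\right) \left(-85\right) = 2890$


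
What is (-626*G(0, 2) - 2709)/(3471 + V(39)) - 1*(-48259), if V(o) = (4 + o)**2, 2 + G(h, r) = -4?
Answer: 256738927/5320 ≈ 48259.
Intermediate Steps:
G(h, r) = -6 (G(h, r) = -2 - 4 = -6)
(-626*G(0, 2) - 2709)/(3471 + V(39)) - 1*(-48259) = (-626*(-6) - 2709)/(3471 + (4 + 39)**2) - 1*(-48259) = (3756 - 2709)/(3471 + 43**2) + 48259 = 1047/(3471 + 1849) + 48259 = 1047/5320 + 48259 = 256738927/5320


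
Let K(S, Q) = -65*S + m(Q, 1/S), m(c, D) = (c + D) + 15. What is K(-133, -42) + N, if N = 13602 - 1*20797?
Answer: 189258/133 ≈ 1423.0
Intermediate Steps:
N = -7195 (N = 13602 - 20797 = -7195)
m(c, D) = 15 + D + c (m(c, D) = (D + c) + 15 = 15 + D + c)
K(S, Q) = 15 + Q + 1/S - 65*S (K(S, Q) = -65*S + (15 + 1/S + Q) = -65*S + (15 + Q + 1/S) = 15 + Q + 1/S - 65*S)
K(-133, -42) + N = (15 - 42 + 1/(-133) - 65*(-133)) - 7195 = (15 - 42 - 1/133 + 8645) - 7195 = 1146193/133 - 7195 = 189258/133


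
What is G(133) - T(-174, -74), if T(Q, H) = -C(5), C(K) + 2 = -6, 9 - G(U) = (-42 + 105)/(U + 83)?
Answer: 17/24 ≈ 0.70833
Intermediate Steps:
G(U) = 9 - 63/(83 + U) (G(U) = 9 - (-42 + 105)/(U + 83) = 9 - 63/(83 + U))
C(K) = -8 (C(K) = -2 - 6 = -8)
T(Q, H) = 8 (T(Q, H) = -1*(-8) = 8)
G(133) - T(-174, -74) = 9*(76 + 133)/(83 + 133) - 1*8 = 9*209/216 - 8 = 9*(1/216)*209 - 8 = 209/24 - 8 = 17/24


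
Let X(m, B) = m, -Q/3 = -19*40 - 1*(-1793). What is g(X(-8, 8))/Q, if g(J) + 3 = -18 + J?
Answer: 29/3099 ≈ 0.0093579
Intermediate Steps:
Q = -3099 (Q = -3*(-19*40 - 1*(-1793)) = -3*(-760 + 1793) = -3*1033 = -3099)
g(J) = -21 + J (g(J) = -3 + (-18 + J) = -21 + J)
g(X(-8, 8))/Q = (-21 - 8)/(-3099) = -29*(-1/3099) = 29/3099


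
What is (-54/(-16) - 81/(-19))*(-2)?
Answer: -1161/76 ≈ -15.276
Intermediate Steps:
(-54/(-16) - 81/(-19))*(-2) = (-54*(-1/16) - 81*(-1/19))*(-2) = (27/8 + 81/19)*(-2) = (1161/152)*(-2) = -1161/76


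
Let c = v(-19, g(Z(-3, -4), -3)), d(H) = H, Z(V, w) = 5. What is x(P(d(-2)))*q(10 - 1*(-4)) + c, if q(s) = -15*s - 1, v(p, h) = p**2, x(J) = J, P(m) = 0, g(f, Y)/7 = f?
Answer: 361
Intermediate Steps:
g(f, Y) = 7*f
c = 361 (c = (-19)**2 = 361)
q(s) = -1 - 15*s
x(P(d(-2)))*q(10 - 1*(-4)) + c = 0*(-1 - 15*(10 - 1*(-4))) + 361 = 0*(-1 - 15*(10 + 4)) + 361 = 0*(-1 - 15*14) + 361 = 0*(-1 - 210) + 361 = 0*(-211) + 361 = 0 + 361 = 361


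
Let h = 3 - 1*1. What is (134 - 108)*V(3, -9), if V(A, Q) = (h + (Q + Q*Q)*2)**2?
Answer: 554216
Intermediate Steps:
h = 2 (h = 3 - 1 = 2)
V(A, Q) = (2 + 2*Q + 2*Q**2)**2 (V(A, Q) = (2 + (Q + Q*Q)*2)**2 = (2 + (Q + Q**2)*2)**2 = (2 + (2*Q + 2*Q**2))**2 = (2 + 2*Q + 2*Q**2)**2)
(134 - 108)*V(3, -9) = (134 - 108)*(4*(1 - 9 + (-9)**2)**2) = 26*(4*(1 - 9 + 81)**2) = 26*(4*73**2) = 26*(4*5329) = 26*21316 = 554216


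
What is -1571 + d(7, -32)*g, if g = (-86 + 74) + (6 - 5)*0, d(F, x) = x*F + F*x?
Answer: 3805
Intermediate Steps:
d(F, x) = 2*F*x (d(F, x) = F*x + F*x = 2*F*x)
g = -12 (g = -12 + 1*0 = -12 + 0 = -12)
-1571 + d(7, -32)*g = -1571 + (2*7*(-32))*(-12) = -1571 - 448*(-12) = -1571 + 5376 = 3805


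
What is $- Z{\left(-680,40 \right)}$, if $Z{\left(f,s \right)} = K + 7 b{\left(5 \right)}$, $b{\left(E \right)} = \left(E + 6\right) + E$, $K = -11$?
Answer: $-101$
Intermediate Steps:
$b{\left(E \right)} = 6 + 2 E$ ($b{\left(E \right)} = \left(6 + E\right) + E = 6 + 2 E$)
$Z{\left(f,s \right)} = 101$ ($Z{\left(f,s \right)} = -11 + 7 \left(6 + 2 \cdot 5\right) = -11 + 7 \left(6 + 10\right) = -11 + 7 \cdot 16 = -11 + 112 = 101$)
$- Z{\left(-680,40 \right)} = \left(-1\right) 101 = -101$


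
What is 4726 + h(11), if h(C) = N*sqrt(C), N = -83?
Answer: 4726 - 83*sqrt(11) ≈ 4450.7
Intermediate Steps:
h(C) = -83*sqrt(C)
4726 + h(11) = 4726 - 83*sqrt(11)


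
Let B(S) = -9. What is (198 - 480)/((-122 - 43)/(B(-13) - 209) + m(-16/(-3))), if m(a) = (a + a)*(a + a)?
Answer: -553284/224717 ≈ -2.4621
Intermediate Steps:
m(a) = 4*a² (m(a) = (2*a)*(2*a) = 4*a²)
(198 - 480)/((-122 - 43)/(B(-13) - 209) + m(-16/(-3))) = (198 - 480)/((-122 - 43)/(-9 - 209) + 4*(-16/(-3))²) = -282/(-165/(-218) + 4*(-16*(-⅓))²) = -282/(-165*(-1/218) + 4*(16/3)²) = -282/(165/218 + 4*(256/9)) = -282/(165/218 + 1024/9) = -282/224717/1962 = -282*1962/224717 = -553284/224717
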